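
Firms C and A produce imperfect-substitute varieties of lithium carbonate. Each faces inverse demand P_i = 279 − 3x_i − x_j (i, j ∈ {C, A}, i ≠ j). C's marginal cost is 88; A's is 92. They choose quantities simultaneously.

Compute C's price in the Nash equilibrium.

Firm C's profit: π = x_C(279 − 3x_C − x_A) − 88x_C.
∂π/∂x_C = 191 − 6x_C − x_A = 0 ⇒ x_C = 191/6 − (1/6)x_A.
Similarly x_A = 187/6 − (1/6)x_C.
Plugging x_A into C's best response: x_C = 191/6 − (1/6)(187/6 − (1/6)x_C) ⇒ (35/36)x_C = 959/36, so x_C = 27.4.
Then x_A = 187/6 − (1/6)·27.4 = 26.6.
P_C = 279 − 3·27.4 − 26.6 = 170.2.

170.2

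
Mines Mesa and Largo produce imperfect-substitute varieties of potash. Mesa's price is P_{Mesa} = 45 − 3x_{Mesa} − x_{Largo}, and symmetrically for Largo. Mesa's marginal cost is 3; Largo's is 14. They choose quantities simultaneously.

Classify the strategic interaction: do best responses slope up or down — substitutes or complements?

strategic substitutes

Mine Mesa's profit: π = x_{Mesa}(45 − 3x_{Mesa} − x_{Largo}) − 3x_{Mesa}.
∂π/∂x_{Mesa} = 42 − 6x_{Mesa} − x_{Largo} = 0 ⇒ x_{Mesa} = 7 − (1/6)x_{Largo}.
The best-response slope dx_{Mesa}/dx_{Largo} = −1/6 < 0: the reaction function is downward-sloping, so the choices are strategic substitutes.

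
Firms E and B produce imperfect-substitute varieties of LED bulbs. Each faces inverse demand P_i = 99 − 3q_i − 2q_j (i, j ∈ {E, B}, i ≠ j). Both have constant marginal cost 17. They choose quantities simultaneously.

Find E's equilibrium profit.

Firm E's profit: π = q_E(99 − 3q_E − 2q_B) − 17q_E.
∂π/∂q_E = 82 − 6q_E − 2q_B = 0 ⇒ q_E = 41/3 − (1/3)q_B.
By symmetry q_B = q_E; substituting into the reaction function, (4/3)q_E = 41/3 and q_E = 10.25.
P_E = 99 − 3·10.25 − 2·10.25 = 47.75.
Profit = (47.75 − 17)·10.25 = 315.1875.

315.1875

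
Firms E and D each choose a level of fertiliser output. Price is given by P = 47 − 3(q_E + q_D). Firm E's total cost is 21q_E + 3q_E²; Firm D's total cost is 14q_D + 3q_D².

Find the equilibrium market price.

Firm E's profit: π = q_E(47 − 3(q_E + q_D)) − 21q_E − 3q_E².
∂π/∂q_E = 26 − 12q_E − 3q_D = 0, so q_E = 13/6 − 0.25q_D.
By the same steps for D: q_D = 2.75 − 0.25q_E.
Substituting the second reaction function into the first: q_E = 13/6 − 0.25(2.75 − 0.25q_E), which gives 0.9375q_E = 71/48 ⇒ q_E = 71/45.
Then q_D = 2.75 − 0.25·(71/45) = 106/45.
Equilibrium price: P = 47 − 3·(59/15) = 35.2.

35.2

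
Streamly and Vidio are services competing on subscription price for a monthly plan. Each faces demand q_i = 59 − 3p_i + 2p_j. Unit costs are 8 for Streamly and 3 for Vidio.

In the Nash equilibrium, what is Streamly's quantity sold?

35.4375

Streamly's profit: π = (p_{Streamly} − 8)(59 − 3p_{Streamly} + 2p_{Vidio}).
∂π/∂p_{Streamly} = 83 − 6p_{Streamly} + 2p_{Vidio} = 0 ⇒ p_{Streamly} = 83/6 + (1/3)p_{Vidio}.
Similarly p_{Vidio} = 34/3 + (1/3)p_{Streamly}.
Solving the two reaction functions simultaneously: (1 − (1/3)(1/3))p_{Streamly} = 83/6 + (1/3)·(34/3), so (8/9)p_{Streamly} = 317/18 and p_{Streamly} = 19.8125.
Then p_{Vidio} = 34/3 + (1/3)·19.8125 = 17.9375.
q_{Streamly} = 59 − 3·19.8125 + 2·17.9375 = 35.4375.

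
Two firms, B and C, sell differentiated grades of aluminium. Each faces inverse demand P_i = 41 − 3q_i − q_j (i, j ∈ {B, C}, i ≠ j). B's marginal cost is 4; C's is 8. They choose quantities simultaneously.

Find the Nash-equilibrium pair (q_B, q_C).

5.4, 4.6

Firm B's profit: π = q_B(41 − 3q_B − q_C) − 4q_B.
∂π/∂q_B = 37 − 6q_B − q_C = 0 ⇒ q_B = 37/6 − (1/6)q_C.
Similarly q_C = 5.5 − (1/6)q_B.
Plugging q_C into B's best response: q_B = 37/6 − (1/6)(5.5 − (1/6)q_B) ⇒ (35/36)q_B = 5.25, so q_B = 5.4.
Then q_C = 5.5 − (1/6)·5.4 = 4.6.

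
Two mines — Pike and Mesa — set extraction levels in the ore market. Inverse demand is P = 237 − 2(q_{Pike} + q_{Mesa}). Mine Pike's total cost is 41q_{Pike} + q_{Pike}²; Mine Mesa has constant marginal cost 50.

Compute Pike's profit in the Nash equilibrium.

1260.75

Mine Pike's profit: π = q_{Pike}(237 − 2(q_{Pike} + q_{Mesa})) − 41q_{Pike} − q_{Pike}².
∂π/∂q_{Pike} = 196 − 6q_{Pike} − 2q_{Mesa} = 0, so q_{Pike} = 98/3 − (1/3)q_{Mesa}.
For Mesa: ∂π/∂q_{Mesa} = 187 − 4q_{Mesa} − 2q_{Pike} = 0 ⇒ q_{Mesa} = 46.75 − 0.5q_{Pike}.
Substituting the second reaction function into the first: q_{Pike} = 98/3 − (1/3)(46.75 − 0.5q_{Pike}), which gives (5/6)q_{Pike} = 205/12 ⇒ q_{Pike} = 20.5.
Then q_{Mesa} = 46.75 − 0.5·20.5 = 36.5.
Price P = 237 − 2·57 = 123.
Pike's profit: (123 − 41)·20.5 − (20.5)² = 1260.75.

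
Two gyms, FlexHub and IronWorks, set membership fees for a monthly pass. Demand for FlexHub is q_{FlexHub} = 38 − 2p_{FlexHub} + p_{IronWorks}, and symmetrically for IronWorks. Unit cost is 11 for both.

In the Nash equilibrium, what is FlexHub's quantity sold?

18

FlexHub's profit: π = (p_{FlexHub} − 11)(38 − 2p_{FlexHub} + p_{IronWorks}).
∂π/∂p_{FlexHub} = 60 − 4p_{FlexHub} + p_{IronWorks} = 0 ⇒ p_{FlexHub} = 15 + 0.25p_{IronWorks}.
By symmetry p_{IronWorks} = p_{FlexHub}; substituting into the reaction function, 0.75p_{FlexHub} = 15 and p_{FlexHub} = 20.
q_{FlexHub} = 38 − 2·20 + 20 = 18.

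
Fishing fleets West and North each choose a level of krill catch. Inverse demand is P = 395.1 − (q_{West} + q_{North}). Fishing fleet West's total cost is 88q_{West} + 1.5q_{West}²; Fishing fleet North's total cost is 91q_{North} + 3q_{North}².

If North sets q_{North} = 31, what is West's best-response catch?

Fishing fleet West's profit: π = q_{West}(395.1 − (q_{West} + q_{North})) − 88q_{West} − 1.5q_{West}².
∂π/∂q_{West} = 307.1 − 5q_{West} − q_{North} = 0, so q_{West} = 61.42 − 0.2q_{North}.
At q_{North} = 31: q_{West} = 61.42 − 0.2·31 = 55.22.

55.22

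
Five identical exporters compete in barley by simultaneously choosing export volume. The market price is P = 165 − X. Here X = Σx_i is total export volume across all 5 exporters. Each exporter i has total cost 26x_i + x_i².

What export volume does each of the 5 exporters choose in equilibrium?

A representative exporter's profit is π_i = x_i(165 − X) − 26x_i − x_i², with X = x_i + Σ_{j≠i} x_j.
First-order condition: 139 − 4x_i − Σ_{j≠i} x_j = 0.
In a symmetric equilibrium every exporter chooses the same x, so Σ_{j≠i} x_j = 4x. The condition becomes 139 − 8x = 0, giving x = 139/8 = 17.375.

17.375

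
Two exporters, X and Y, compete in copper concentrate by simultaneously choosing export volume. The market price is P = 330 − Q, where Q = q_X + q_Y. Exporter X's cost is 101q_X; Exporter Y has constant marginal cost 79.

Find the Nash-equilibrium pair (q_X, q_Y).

Exporter X's profit: π = q_X(330 − (q_X + q_Y)) − 101q_X.
∂π/∂q_X = 229 − 2q_X − q_Y = 0, so q_X = 114.5 − 0.5q_Y.
By the same steps for Y: q_Y = 125.5 − 0.5q_X.
Substituting the second reaction function into the first: q_X = 114.5 − 0.5(125.5 − 0.5q_X), which gives 0.75q_X = 51.75 ⇒ q_X = 69.
Then q_Y = 125.5 − 0.5·69 = 91.

69, 91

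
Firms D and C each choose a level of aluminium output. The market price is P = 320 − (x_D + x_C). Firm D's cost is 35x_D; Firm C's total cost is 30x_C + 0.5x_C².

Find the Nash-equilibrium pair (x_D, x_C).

Firm D's profit: π = x_D(320 − (x_D + x_C)) − 35x_D.
∂π/∂x_D = 285 − 2x_D − x_C = 0, so x_D = 142.5 − 0.5x_C.
For C: ∂π/∂x_C = 290 − 3x_C − x_D = 0 ⇒ x_C = 290/3 − (1/3)x_D.
Solving the two reaction functions simultaneously: (1 − (−0.5)(−1/3))x_D = 142.5 − 0.5·(290/3), so (5/6)x_D = 565/6 and x_D = 113.
Then x_C = 290/3 − (1/3)·113 = 59.

113, 59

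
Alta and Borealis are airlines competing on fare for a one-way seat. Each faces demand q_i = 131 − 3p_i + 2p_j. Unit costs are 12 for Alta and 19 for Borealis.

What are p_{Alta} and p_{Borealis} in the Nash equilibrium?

43.0625, 45.6875

Alta's profit: π = (p_{Alta} − 12)(131 − 3p_{Alta} + 2p_{Borealis}).
∂π/∂p_{Alta} = 167 − 6p_{Alta} + 2p_{Borealis} = 0 ⇒ p_{Alta} = 167/6 + (1/3)p_{Borealis}.
Similarly p_{Borealis} = 94/3 + (1/3)p_{Alta}.
Solving the two reaction functions simultaneously: (1 − (1/3)(1/3))p_{Alta} = 167/6 + (1/3)·(94/3), so (8/9)p_{Alta} = 689/18 and p_{Alta} = 43.0625.
Then p_{Borealis} = 94/3 + (1/3)·43.0625 = 45.6875.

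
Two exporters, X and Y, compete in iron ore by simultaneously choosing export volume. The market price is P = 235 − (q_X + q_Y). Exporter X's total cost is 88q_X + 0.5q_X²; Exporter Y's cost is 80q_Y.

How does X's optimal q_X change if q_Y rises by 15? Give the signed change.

Exporter X's profit: π = q_X(235 − (q_X + q_Y)) − 88q_X − 0.5q_X².
∂π/∂q_X = 147 − 3q_X − q_Y = 0, so q_X = 49 − (1/3)q_Y.
The reaction-function slope is −1/3, so a 15-unit rise in q_Y moves q_X by −1/3 × 15 = −5. X's best response falls — the actions are strategic substitutes.

-5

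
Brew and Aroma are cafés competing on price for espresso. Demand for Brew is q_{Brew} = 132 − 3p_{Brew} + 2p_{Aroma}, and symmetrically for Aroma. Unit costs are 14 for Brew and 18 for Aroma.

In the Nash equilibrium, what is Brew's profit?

2745.1875

Brew's profit: π = (p_{Brew} − 14)(132 − 3p_{Brew} + 2p_{Aroma}).
∂π/∂p_{Brew} = 174 − 6p_{Brew} + 2p_{Aroma} = 0 ⇒ p_{Brew} = 29 + (1/3)p_{Aroma}.
Similarly p_{Aroma} = 31 + (1/3)p_{Brew}.
Solving the two reaction functions simultaneously: (1 − (1/3)(1/3))p_{Brew} = 29 + (1/3)·31, so (8/9)p_{Brew} = 118/3 and p_{Brew} = 44.25.
Then p_{Aroma} = 31 + (1/3)·44.25 = 45.75.
q_{Brew} = 132 − 3·44.25 + 2·45.75 = 90.75.
Profit = (44.25 − 14)·90.75 = 2745.1875.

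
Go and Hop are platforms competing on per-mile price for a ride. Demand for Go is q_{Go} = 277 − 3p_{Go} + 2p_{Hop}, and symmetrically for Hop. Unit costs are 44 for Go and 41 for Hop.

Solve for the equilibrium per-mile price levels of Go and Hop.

Go's profit: π = (p_{Go} − 44)(277 − 3p_{Go} + 2p_{Hop}).
∂π/∂p_{Go} = 409 − 6p_{Go} + 2p_{Hop} = 0 ⇒ p_{Go} = 409/6 + (1/3)p_{Hop}.
Similarly p_{Hop} = 200/3 + (1/3)p_{Go}.
Plugging p_{Hop} into Go's best response: p_{Go} = 409/6 + (1/3)(200/3 + (1/3)p_{Go}) ⇒ (8/9)p_{Go} = 1627/18, so p_{Go} = 101.6875.
Then p_{Hop} = 200/3 + (1/3)·101.6875 = 100.5625.

101.6875, 100.5625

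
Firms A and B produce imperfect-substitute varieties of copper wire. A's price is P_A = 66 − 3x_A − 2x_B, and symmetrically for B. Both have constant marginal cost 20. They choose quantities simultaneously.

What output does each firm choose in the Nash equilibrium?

5.75

Firm A's profit: π = x_A(66 − 3x_A − 2x_B) − 20x_A.
∂π/∂x_A = 46 − 6x_A − 2x_B = 0 ⇒ x_A = 23/3 − (1/3)x_B.
By symmetry x_B = x_A; substituting into the reaction function, (4/3)x_A = 23/3 and x_A = 5.75.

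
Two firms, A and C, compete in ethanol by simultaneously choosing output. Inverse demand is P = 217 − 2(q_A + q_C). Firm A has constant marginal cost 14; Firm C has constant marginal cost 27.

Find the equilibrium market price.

Firm A's profit: π = q_A(217 − 2(q_A + q_C)) − 14q_A.
∂π/∂q_A = 203 − 4q_A − 2q_C = 0, so q_A = 50.75 − 0.5q_C.
By the same steps for C: q_C = 47.5 − 0.5q_A.
Solving the two reaction functions simultaneously: (1 − (−0.5)(−0.5))q_A = 50.75 − 0.5·47.5, so 0.75q_A = 27 and q_A = 36.
Then q_C = 47.5 − 0.5·36 = 29.5.
Equilibrium price: P = 217 − 2·65.5 = 86.

86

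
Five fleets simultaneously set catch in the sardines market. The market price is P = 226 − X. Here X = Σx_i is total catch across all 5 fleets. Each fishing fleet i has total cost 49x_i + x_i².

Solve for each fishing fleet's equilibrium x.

22.125

A representative fishing fleet's profit is π_i = x_i(226 − X) − 49x_i − x_i², with X = x_i + Σ_{j≠i} x_j.
First-order condition: 177 − 4x_i − Σ_{j≠i} x_j = 0.
Imposing symmetry (x_j = x for all j) turns Σ_{j≠i} x_j into 4x, so 177 = 8x and x = 22.125.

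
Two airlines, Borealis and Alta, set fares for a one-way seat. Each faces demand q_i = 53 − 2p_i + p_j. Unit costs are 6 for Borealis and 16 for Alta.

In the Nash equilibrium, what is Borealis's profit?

Borealis's profit: π = (p_{Borealis} − 6)(53 − 2p_{Borealis} + p_{Alta}).
∂π/∂p_{Borealis} = 65 − 4p_{Borealis} + p_{Alta} = 0 ⇒ p_{Borealis} = 16.25 + 0.25p_{Alta}.
Similarly p_{Alta} = 21.25 + 0.25p_{Borealis}.
Substituting the second reaction function into the first: p_{Borealis} = 16.25 + 0.25(21.25 + 0.25p_{Borealis}), which gives 0.9375p_{Borealis} = 21.5625 ⇒ p_{Borealis} = 23.
Then p_{Alta} = 21.25 + 0.25·23 = 27.
q_{Borealis} = 53 − 2·23 + 27 = 34.
Profit = (23 − 6)·34 = 578.

578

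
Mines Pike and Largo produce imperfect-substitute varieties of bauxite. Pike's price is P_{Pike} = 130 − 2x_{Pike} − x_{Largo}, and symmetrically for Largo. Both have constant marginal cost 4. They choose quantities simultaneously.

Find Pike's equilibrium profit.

1270.08

Mine Pike's profit: π = x_{Pike}(130 − 2x_{Pike} − x_{Largo}) − 4x_{Pike}.
∂π/∂x_{Pike} = 126 − 4x_{Pike} − x_{Largo} = 0 ⇒ x_{Pike} = 31.5 − 0.25x_{Largo}.
By symmetry x_{Largo} = x_{Pike}; substituting into the reaction function, 1.25x_{Pike} = 31.5 and x_{Pike} = 25.2.
P_{Pike} = 130 − 2·25.2 − 25.2 = 54.4.
Profit = (54.4 − 4)·25.2 = 1270.08.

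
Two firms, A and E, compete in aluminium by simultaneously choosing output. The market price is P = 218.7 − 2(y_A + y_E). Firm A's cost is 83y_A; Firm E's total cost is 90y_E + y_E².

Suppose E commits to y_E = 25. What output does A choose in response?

21.425

Firm A's profit: π = y_A(218.7 − 2(y_A + y_E)) − 83y_A.
∂π/∂y_A = 135.7 − 4y_A − 2y_E = 0, so y_A = 33.925 − 0.5y_E.
At y_E = 25: y_A = 33.925 − 0.5·25 = 21.425.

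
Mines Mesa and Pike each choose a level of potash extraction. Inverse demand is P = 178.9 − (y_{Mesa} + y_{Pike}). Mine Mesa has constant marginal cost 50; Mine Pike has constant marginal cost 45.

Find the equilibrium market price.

Mine Mesa's profit: π = y_{Mesa}(178.9 − (y_{Mesa} + y_{Pike})) − 50y_{Mesa}.
∂π/∂y_{Mesa} = 128.9 − 2y_{Mesa} − y_{Pike} = 0, so y_{Mesa} = 64.45 − 0.5y_{Pike}.
By the same steps for Pike: y_{Pike} = 66.95 − 0.5y_{Mesa}.
Plugging y_{Pike} into Mesa's best response: y_{Mesa} = 64.45 − 0.5(66.95 − 0.5y_{Mesa}) ⇒ 0.75y_{Mesa} = 30.975, so y_{Mesa} = 41.3.
Then y_{Pike} = 66.95 − 0.5·41.3 = 46.3.
Equilibrium price: P = 178.9 − 87.6 = 91.3.

91.3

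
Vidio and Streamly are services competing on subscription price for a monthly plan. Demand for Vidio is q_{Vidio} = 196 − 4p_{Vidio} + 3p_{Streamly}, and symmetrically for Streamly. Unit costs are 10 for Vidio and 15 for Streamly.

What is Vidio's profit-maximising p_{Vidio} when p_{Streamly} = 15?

Vidio's profit: π = (p_{Vidio} − 10)(196 − 4p_{Vidio} + 3p_{Streamly}).
∂π/∂p_{Vidio} = 236 − 8p_{Vidio} + 3p_{Streamly} = 0 ⇒ p_{Vidio} = 29.5 + 0.375p_{Streamly}.
At p_{Streamly} = 15: p_{Vidio} = 29.5 + 0.375·15 = 35.125.

35.125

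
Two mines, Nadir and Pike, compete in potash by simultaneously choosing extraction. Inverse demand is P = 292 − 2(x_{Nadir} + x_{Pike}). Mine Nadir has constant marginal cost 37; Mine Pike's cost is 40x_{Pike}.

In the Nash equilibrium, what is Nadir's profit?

3698

Mine Nadir's profit: π = x_{Nadir}(292 − 2(x_{Nadir} + x_{Pike})) − 37x_{Nadir}.
∂π/∂x_{Nadir} = 255 − 4x_{Nadir} − 2x_{Pike} = 0, so x_{Nadir} = 63.75 − 0.5x_{Pike}.
By the same steps for Pike: x_{Pike} = 63 − 0.5x_{Nadir}.
Solving the two reaction functions simultaneously: (1 − (−0.5)(−0.5))x_{Nadir} = 63.75 − 0.5·63, so 0.75x_{Nadir} = 32.25 and x_{Nadir} = 43.
Then x_{Pike} = 63 − 0.5·43 = 41.5.
Price P = 292 − 2·84.5 = 123.
Nadir's profit: (123 − 37)·43 = 3698.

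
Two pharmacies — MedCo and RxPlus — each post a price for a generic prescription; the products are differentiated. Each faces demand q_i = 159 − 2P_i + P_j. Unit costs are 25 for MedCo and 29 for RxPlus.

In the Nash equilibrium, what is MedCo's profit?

4086.08

MedCo's profit: π = (P_{MedCo} − 25)(159 − 2P_{MedCo} + P_{RxPlus}).
∂π/∂P_{MedCo} = 209 − 4P_{MedCo} + P_{RxPlus} = 0 ⇒ P_{MedCo} = 52.25 + 0.25P_{RxPlus}.
Similarly P_{RxPlus} = 54.25 + 0.25P_{MedCo}.
Solving the two reaction functions simultaneously: (1 − (0.25)(0.25))P_{MedCo} = 52.25 + 0.25·54.25, so 0.9375P_{MedCo} = 65.8125 and P_{MedCo} = 70.2.
Then P_{RxPlus} = 54.25 + 0.25·70.2 = 71.8.
q_{MedCo} = 159 − 2·70.2 + 71.8 = 90.4.
Profit = (70.2 − 25)·90.4 = 4086.08.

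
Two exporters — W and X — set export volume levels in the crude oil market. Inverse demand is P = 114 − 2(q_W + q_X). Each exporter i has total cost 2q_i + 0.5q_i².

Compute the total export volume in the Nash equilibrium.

32

Exporter W's profit: π = q_W(114 − 2(q_W + q_X)) − 2q_W − 0.5q_W².
∂π/∂q_W = 112 − 5q_W − 2q_X = 0, so q_W = 22.4 − 0.4q_X.
By symmetry q_X = q_W; substituting into the reaction function, 1.4q_W = 22.4 and q_W = 16.
Total export volume: 16 + 16 = 32.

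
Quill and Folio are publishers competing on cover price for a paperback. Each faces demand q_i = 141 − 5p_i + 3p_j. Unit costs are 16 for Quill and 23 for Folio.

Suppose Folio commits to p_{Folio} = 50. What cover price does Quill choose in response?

37.1

Quill's profit: π = (p_{Quill} − 16)(141 − 5p_{Quill} + 3p_{Folio}).
∂π/∂p_{Quill} = 221 − 10p_{Quill} + 3p_{Folio} = 0 ⇒ p_{Quill} = 22.1 + 0.3p_{Folio}.
At p_{Folio} = 50: p_{Quill} = 22.1 + 0.3·50 = 37.1.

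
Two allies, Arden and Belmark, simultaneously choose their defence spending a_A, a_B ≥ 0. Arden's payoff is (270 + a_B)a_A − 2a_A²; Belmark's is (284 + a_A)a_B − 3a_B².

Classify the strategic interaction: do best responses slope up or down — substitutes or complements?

Expanding Arden's payoff: 270a_A + a_Ba_A − 2a_A².
∂π/∂a_A = 270 + a_B − 4a_A = 0, so a_A = 67.5 + 0.25a_B.
The best-response slope da_A/da_B = 0.25 > 0: the reaction function is upward-sloping, so the choices are strategic complements.

strategic complements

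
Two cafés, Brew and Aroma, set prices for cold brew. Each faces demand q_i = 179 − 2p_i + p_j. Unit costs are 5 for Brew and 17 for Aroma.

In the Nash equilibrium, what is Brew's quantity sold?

119.2

Brew's profit: π = (p_{Brew} − 5)(179 − 2p_{Brew} + p_{Aroma}).
∂π/∂p_{Brew} = 189 − 4p_{Brew} + p_{Aroma} = 0 ⇒ p_{Brew} = 47.25 + 0.25p_{Aroma}.
Similarly p_{Aroma} = 53.25 + 0.25p_{Brew}.
Substituting the second reaction function into the first: p_{Brew} = 47.25 + 0.25(53.25 + 0.25p_{Brew}), which gives 0.9375p_{Brew} = 60.5625 ⇒ p_{Brew} = 64.6.
Then p_{Aroma} = 53.25 + 0.25·64.6 = 69.4.
q_{Brew} = 179 − 2·64.6 + 69.4 = 119.2.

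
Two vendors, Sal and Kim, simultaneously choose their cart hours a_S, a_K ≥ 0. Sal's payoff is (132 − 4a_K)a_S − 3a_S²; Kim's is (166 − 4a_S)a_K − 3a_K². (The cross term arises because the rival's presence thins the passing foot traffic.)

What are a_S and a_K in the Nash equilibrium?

6.4, 23.4

Expanding Sal's payoff: 132a_S − 4a_Ka_S − 3a_S².
∂π/∂a_S = 132 − 4a_K − 6a_S = 0, so a_S = 22 − (2/3)a_K.
Likewise for Kim: a_K = 83/3 − (2/3)a_S.
Substituting the second reaction function into the first: a_S = 22 − (2/3)(83/3 − (2/3)a_S), which gives (5/9)a_S = 32/9 ⇒ a_S = 6.4.
Then a_K = 83/3 − (2/3)·6.4 = 23.4.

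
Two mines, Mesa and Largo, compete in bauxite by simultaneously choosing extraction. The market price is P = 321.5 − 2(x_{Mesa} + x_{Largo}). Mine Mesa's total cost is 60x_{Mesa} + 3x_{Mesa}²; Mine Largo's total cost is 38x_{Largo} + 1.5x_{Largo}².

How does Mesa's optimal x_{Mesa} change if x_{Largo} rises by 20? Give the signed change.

-4

Mine Mesa's profit: π = x_{Mesa}(321.5 − 2(x_{Mesa} + x_{Largo})) − 60x_{Mesa} − 3x_{Mesa}².
∂π/∂x_{Mesa} = 261.5 − 10x_{Mesa} − 2x_{Largo} = 0, so x_{Mesa} = 26.15 − 0.2x_{Largo}.
The reaction-function slope is −0.2, so a 20-unit rise in x_{Largo} moves x_{Mesa} by −0.2 × 20 = −4. Mesa's best response falls — the actions are strategic substitutes.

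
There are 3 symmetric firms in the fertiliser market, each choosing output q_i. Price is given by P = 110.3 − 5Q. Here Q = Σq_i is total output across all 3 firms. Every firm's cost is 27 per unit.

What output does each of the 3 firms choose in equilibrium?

4.165

A representative firm's profit is π_i = q_i(110.3 − 5Q) − 27q_i, with Q = q_i + Σ_{j≠i} q_j.
First-order condition: 83.3 − 10q_i − 5Σ_{j≠i} q_j = 0.
Imposing symmetry (q_j = q for all j) turns Σ_{j≠i} q_j into 2q, so 83.3 = 20q and q = 4.165.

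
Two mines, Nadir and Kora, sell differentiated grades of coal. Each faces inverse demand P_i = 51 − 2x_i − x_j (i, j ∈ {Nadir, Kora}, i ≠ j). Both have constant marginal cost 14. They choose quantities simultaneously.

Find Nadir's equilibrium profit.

Mine Nadir's profit: π = x_{Nadir}(51 − 2x_{Nadir} − x_{Kora}) − 14x_{Nadir}.
∂π/∂x_{Nadir} = 37 − 4x_{Nadir} − x_{Kora} = 0 ⇒ x_{Nadir} = 9.25 − 0.25x_{Kora}.
Setting x_{Nadir} = x_{Kora} in the reaction function: x_{Nadir} = 9.25 − 0.25x_{Nadir}, so x_{Nadir} = 9.25 / 1.25 = 7.4.
P_{Nadir} = 51 − 2·7.4 − 7.4 = 28.8.
Profit = (28.8 − 14)·7.4 = 109.52.

109.52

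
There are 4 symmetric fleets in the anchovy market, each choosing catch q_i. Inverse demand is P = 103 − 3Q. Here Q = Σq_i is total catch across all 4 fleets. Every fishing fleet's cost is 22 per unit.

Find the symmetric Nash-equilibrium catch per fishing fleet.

5.4

A representative fishing fleet's profit is π_i = q_i(103 − 3Q) − 22q_i, with Q = q_i + Σ_{j≠i} q_j.
First-order condition: 81 − 6q_i − 3Σ_{j≠i} q_j = 0.
With identical fishing fleets, set every q_j = q: then 81 − 6q − 9q = 0, i.e. q = 81/15 = 5.4.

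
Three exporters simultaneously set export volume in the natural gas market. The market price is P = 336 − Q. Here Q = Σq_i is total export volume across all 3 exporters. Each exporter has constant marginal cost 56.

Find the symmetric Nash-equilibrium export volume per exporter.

A representative exporter's profit is π_i = q_i(336 − Q) − 56q_i, with Q = q_i + Σ_{j≠i} q_j.
First-order condition: 280 − 2q_i − Σ_{j≠i} q_j = 0.
In a symmetric equilibrium every exporter chooses the same q, so Σ_{j≠i} q_j = 2q. The condition becomes 280 − 4q = 0, giving q = 280/4 = 70.

70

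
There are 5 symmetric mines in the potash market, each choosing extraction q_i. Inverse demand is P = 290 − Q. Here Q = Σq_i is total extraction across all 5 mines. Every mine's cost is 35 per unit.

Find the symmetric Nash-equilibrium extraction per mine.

A representative mine's profit is π_i = q_i(290 − Q) − 35q_i, with Q = q_i + Σ_{j≠i} q_j.
First-order condition: 255 − 2q_i − Σ_{j≠i} q_j = 0.
Imposing symmetry (q_j = q for all j) turns Σ_{j≠i} q_j into 4q, so 255 = 6q and q = 42.5.

42.5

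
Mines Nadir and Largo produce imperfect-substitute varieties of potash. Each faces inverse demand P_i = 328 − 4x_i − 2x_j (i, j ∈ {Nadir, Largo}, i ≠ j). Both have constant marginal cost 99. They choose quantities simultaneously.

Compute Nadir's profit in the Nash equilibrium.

2097.64

Mine Nadir's profit: π = x_{Nadir}(328 − 4x_{Nadir} − 2x_{Largo}) − 99x_{Nadir}.
∂π/∂x_{Nadir} = 229 − 8x_{Nadir} − 2x_{Largo} = 0 ⇒ x_{Nadir} = 28.625 − 0.25x_{Largo}.
By symmetry x_{Largo} = x_{Nadir}; substituting into the reaction function, 1.25x_{Nadir} = 28.625 and x_{Nadir} = 22.9.
P_{Nadir} = 328 − 4·22.9 − 2·22.9 = 190.6.
Profit = (190.6 − 99)·22.9 = 2097.64.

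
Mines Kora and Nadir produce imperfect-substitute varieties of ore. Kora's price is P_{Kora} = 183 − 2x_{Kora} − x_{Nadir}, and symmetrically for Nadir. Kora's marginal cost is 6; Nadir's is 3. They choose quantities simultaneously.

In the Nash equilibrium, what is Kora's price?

Mine Kora's profit: π = x_{Kora}(183 − 2x_{Kora} − x_{Nadir}) − 6x_{Kora}.
∂π/∂x_{Kora} = 177 − 4x_{Kora} − x_{Nadir} = 0 ⇒ x_{Kora} = 44.25 − 0.25x_{Nadir}.
Similarly x_{Nadir} = 45 − 0.25x_{Kora}.
Plugging x_{Nadir} into Kora's best response: x_{Kora} = 44.25 − 0.25(45 − 0.25x_{Kora}) ⇒ 0.9375x_{Kora} = 33, so x_{Kora} = 35.2.
Then x_{Nadir} = 45 − 0.25·35.2 = 36.2.
P_{Kora} = 183 − 2·35.2 − 36.2 = 76.4.

76.4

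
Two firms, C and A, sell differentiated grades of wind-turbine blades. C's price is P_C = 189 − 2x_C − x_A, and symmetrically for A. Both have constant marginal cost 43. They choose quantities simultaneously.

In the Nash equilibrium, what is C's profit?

1705.28

Firm C's profit: π = x_C(189 − 2x_C − x_A) − 43x_C.
∂π/∂x_C = 146 − 4x_C − x_A = 0 ⇒ x_C = 36.5 − 0.25x_A.
Setting x_C = x_A in the reaction function: x_C = 36.5 − 0.25x_C, so x_C = 36.5 / 1.25 = 29.2.
P_C = 189 − 2·29.2 − 29.2 = 101.4.
Profit = (101.4 − 43)·29.2 = 1705.28.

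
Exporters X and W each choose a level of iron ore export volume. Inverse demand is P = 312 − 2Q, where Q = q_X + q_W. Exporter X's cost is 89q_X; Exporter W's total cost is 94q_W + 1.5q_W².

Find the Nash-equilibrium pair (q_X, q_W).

Exporter X's profit: π = q_X(312 − 2(q_X + q_W)) − 89q_X.
∂π/∂q_X = 223 − 4q_X − 2q_W = 0, so q_X = 55.75 − 0.5q_W.
For W: ∂π/∂q_W = 218 − 7q_W − 2q_X = 0 ⇒ q_W = 218/7 − (2/7)q_X.
Plugging q_W into X's best response: q_X = 55.75 − 0.5(218/7 − (2/7)q_X) ⇒ (6/7)q_X = 1125/28, so q_X = 46.875.
Then q_W = 218/7 − (2/7)·46.875 = 17.75.

46.875, 17.75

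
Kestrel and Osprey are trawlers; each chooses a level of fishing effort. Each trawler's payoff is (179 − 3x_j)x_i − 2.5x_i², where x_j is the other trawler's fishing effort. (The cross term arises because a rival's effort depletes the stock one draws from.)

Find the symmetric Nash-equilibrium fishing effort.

22.375

Kestrel's payoff is (179 − 3x_O)x_K − 2.5x_K².
∂π/∂x_K = 179 − 3x_O − 5x_K = 0, so x_K = 35.8 − 0.6x_O.
Setting x_K = x_O in the reaction function: x_K = 35.8 − 0.6x_K, so x_K = 35.8 / 1.6 = 22.375.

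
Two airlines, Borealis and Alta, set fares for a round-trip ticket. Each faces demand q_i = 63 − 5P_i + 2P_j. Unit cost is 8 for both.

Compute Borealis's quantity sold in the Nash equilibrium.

Borealis's profit: π = (P_{Borealis} − 8)(63 − 5P_{Borealis} + 2P_{Alta}).
∂π/∂P_{Borealis} = 103 − 10P_{Borealis} + 2P_{Alta} = 0 ⇒ P_{Borealis} = 10.3 + 0.2P_{Alta}.
By symmetry P_{Alta} = P_{Borealis}; substituting into the reaction function, 0.8P_{Borealis} = 10.3 and P_{Borealis} = 12.875.
q_{Borealis} = 63 − 5·12.875 + 2·12.875 = 24.375.

24.375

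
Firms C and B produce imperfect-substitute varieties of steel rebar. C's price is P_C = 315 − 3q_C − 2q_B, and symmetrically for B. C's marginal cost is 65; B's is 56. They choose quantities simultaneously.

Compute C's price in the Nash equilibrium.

Firm C's profit: π = q_C(315 − 3q_C − 2q_B) − 65q_C.
∂π/∂q_C = 250 − 6q_C − 2q_B = 0 ⇒ q_C = 125/3 − (1/3)q_B.
Similarly q_B = 259/6 − (1/3)q_C.
Solving the two reaction functions simultaneously: (1 − (−1/3)(−1/3))q_C = 125/3 − (1/3)·(259/6), so (8/9)q_C = 491/18 and q_C = 30.6875.
Then q_B = 259/6 − (1/3)·30.6875 = 32.9375.
P_C = 315 − 3·30.6875 − 2·32.9375 = 157.0625.

157.0625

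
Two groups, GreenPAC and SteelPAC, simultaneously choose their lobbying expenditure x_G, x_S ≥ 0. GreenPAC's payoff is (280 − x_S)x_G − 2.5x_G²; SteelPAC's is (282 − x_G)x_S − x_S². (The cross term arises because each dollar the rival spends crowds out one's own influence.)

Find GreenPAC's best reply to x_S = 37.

48.6

Expanding GreenPAC's payoff: 280x_G − x_Sx_G − 2.5x_G².
∂π/∂x_G = 280 − x_S − 5x_G = 0, so x_G = 56 − 0.2x_S.
At x_S = 37: x_G = 56 − 0.2·37 = 48.6.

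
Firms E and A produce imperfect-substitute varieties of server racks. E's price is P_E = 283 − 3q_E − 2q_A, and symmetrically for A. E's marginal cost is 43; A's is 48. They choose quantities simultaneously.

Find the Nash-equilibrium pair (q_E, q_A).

Firm E's profit: π = q_E(283 − 3q_E − 2q_A) − 43q_E.
∂π/∂q_E = 240 − 6q_E − 2q_A = 0 ⇒ q_E = 40 − (1/3)q_A.
Similarly q_A = 235/6 − (1/3)q_E.
Substituting the second reaction function into the first: q_E = 40 − (1/3)(235/6 − (1/3)q_E), which gives (8/9)q_E = 485/18 ⇒ q_E = 30.3125.
Then q_A = 235/6 − (1/3)·30.3125 = 29.0625.

30.3125, 29.0625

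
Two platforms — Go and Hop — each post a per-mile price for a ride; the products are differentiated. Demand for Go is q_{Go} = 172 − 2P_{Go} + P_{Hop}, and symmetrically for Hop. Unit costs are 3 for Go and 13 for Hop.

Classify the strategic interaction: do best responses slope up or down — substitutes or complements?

Go's profit: π = (P_{Go} − 3)(172 − 2P_{Go} + P_{Hop}).
∂π/∂P_{Go} = 178 − 4P_{Go} + P_{Hop} = 0 ⇒ P_{Go} = 44.5 + 0.25P_{Hop}.
The best-response slope dP_{Go}/dP_{Hop} = 0.25 > 0: the reaction function is upward-sloping, so the choices are strategic complements.

strategic complements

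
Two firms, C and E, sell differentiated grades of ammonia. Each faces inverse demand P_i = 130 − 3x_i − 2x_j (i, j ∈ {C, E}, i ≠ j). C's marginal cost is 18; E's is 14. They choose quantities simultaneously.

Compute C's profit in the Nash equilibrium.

Firm C's profit: π = x_C(130 − 3x_C − 2x_E) − 18x_C.
∂π/∂x_C = 112 − 6x_C − 2x_E = 0 ⇒ x_C = 56/3 − (1/3)x_E.
Similarly x_E = 58/3 − (1/3)x_C.
Solving the two reaction functions simultaneously: (1 − (−1/3)(−1/3))x_C = 56/3 − (1/3)·(58/3), so (8/9)x_C = 110/9 and x_C = 13.75.
Then x_E = 58/3 − (1/3)·13.75 = 14.75.
P_C = 130 − 3·13.75 − 2·14.75 = 59.25.
Profit = (59.25 − 18)·13.75 = 567.1875.

567.1875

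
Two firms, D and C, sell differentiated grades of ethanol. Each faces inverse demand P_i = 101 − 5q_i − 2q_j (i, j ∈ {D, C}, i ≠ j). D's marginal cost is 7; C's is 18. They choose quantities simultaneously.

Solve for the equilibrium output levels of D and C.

Firm D's profit: π = q_D(101 − 5q_D − 2q_C) − 7q_D.
∂π/∂q_D = 94 − 10q_D − 2q_C = 0 ⇒ q_D = 9.4 − 0.2q_C.
Similarly q_C = 8.3 − 0.2q_D.
Plugging q_C into D's best response: q_D = 9.4 − 0.2(8.3 − 0.2q_D) ⇒ 0.96q_D = 7.74, so q_D = 8.0625.
Then q_C = 8.3 − 0.2·8.0625 = 6.6875.

8.0625, 6.6875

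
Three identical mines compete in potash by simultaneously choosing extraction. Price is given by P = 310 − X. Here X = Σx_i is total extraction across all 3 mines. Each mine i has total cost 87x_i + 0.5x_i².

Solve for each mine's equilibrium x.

44.6

A representative mine's profit is π_i = x_i(310 − X) − 87x_i − 0.5x_i², with X = x_i + Σ_{j≠i} x_j.
First-order condition: 223 − 3x_i − Σ_{j≠i} x_j = 0.
With identical mines, set every x_j = x: then 223 − 3x − 2x = 0, i.e. x = 223/5 = 44.6.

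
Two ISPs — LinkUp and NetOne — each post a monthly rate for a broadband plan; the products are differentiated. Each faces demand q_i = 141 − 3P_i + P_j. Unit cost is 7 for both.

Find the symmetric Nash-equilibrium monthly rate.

32.4

LinkUp's profit: π = (P_{LinkUp} − 7)(141 − 3P_{LinkUp} + P_{NetOne}).
∂π/∂P_{LinkUp} = 162 − 6P_{LinkUp} + P_{NetOne} = 0 ⇒ P_{LinkUp} = 27 + (1/6)P_{NetOne}.
By symmetry P_{NetOne} = P_{LinkUp}; substituting into the reaction function, (5/6)P_{LinkUp} = 27 and P_{LinkUp} = 32.4.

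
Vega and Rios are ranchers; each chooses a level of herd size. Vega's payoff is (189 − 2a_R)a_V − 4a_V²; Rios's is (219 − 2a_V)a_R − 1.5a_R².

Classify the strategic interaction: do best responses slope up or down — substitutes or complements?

Expanding Vega's payoff: 189a_V − 2a_Ra_V − 4a_V².
∂π/∂a_V = 189 − 2a_R − 8a_V = 0, so a_V = 23.625 − 0.25a_R.
The best-response slope da_V/da_R = −0.25 < 0: the reaction function is downward-sloping, so the choices are strategic substitutes.

strategic substitutes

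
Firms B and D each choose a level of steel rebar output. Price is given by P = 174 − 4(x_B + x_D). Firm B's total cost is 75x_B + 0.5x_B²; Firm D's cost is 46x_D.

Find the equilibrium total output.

Firm B's profit: π = x_B(174 − 4(x_B + x_D)) − 75x_B − 0.5x_B².
∂π/∂x_B = 99 − 9x_B − 4x_D = 0, so x_B = 11 − (4/9)x_D.
For D: ∂π/∂x_D = 128 − 8x_D − 4x_B = 0 ⇒ x_D = 16 − 0.5x_B.
Plugging x_D into B's best response: x_B = 11 − (4/9)(16 − 0.5x_B) ⇒ (7/9)x_B = 35/9, so x_B = 5.
Then x_D = 16 − 0.5·5 = 13.5.
Total output: 5 + 13.5 = 18.5.

18.5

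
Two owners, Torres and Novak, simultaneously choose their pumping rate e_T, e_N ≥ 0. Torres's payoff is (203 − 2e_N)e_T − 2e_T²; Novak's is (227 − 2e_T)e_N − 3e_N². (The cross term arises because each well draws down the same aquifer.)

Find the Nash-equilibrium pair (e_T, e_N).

38.2, 25.1

Expanding Torres's payoff: 203e_T − 2e_Ne_T − 2e_T².
∂π/∂e_T = 203 − 2e_N − 4e_T = 0, so e_T = 50.75 − 0.5e_N.
Likewise for Novak: e_N = 227/6 − (1/3)e_T.
Solving the two reaction functions simultaneously: (1 − (−0.5)(−1/3))e_T = 50.75 − 0.5·(227/6), so (5/6)e_T = 191/6 and e_T = 38.2.
Then e_N = 227/6 − (1/3)·38.2 = 25.1.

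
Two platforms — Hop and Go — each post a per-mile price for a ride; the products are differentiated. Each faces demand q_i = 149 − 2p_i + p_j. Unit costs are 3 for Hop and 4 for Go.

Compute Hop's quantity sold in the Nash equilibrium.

Hop's profit: π = (p_{Hop} − 3)(149 − 2p_{Hop} + p_{Go}).
∂π/∂p_{Hop} = 155 − 4p_{Hop} + p_{Go} = 0 ⇒ p_{Hop} = 38.75 + 0.25p_{Go}.
Similarly p_{Go} = 39.25 + 0.25p_{Hop}.
Solving the two reaction functions simultaneously: (1 − (0.25)(0.25))p_{Hop} = 38.75 + 0.25·39.25, so 0.9375p_{Hop} = 48.5625 and p_{Hop} = 51.8.
Then p_{Go} = 39.25 + 0.25·51.8 = 52.2.
q_{Hop} = 149 − 2·51.8 + 52.2 = 97.6.

97.6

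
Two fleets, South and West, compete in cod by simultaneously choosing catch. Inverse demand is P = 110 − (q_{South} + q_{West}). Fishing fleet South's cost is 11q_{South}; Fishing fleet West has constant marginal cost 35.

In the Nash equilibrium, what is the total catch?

58

Fishing fleet South's profit: π = q_{South}(110 − (q_{South} + q_{West})) − 11q_{South}.
∂π/∂q_{South} = 99 − 2q_{South} − q_{West} = 0, so q_{South} = 49.5 − 0.5q_{West}.
By the same steps for West: q_{West} = 37.5 − 0.5q_{South}.
Plugging q_{West} into South's best response: q_{South} = 49.5 − 0.5(37.5 − 0.5q_{South}) ⇒ 0.75q_{South} = 30.75, so q_{South} = 41.
Then q_{West} = 37.5 − 0.5·41 = 17.
Total catch: 41 + 17 = 58.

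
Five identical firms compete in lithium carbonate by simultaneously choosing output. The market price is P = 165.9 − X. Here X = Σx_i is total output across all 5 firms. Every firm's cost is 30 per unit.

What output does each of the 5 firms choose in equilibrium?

A representative firm's profit is π_i = x_i(165.9 − X) − 30x_i, with X = x_i + Σ_{j≠i} x_j.
First-order condition: 135.9 − 2x_i − Σ_{j≠i} x_j = 0.
In a symmetric equilibrium every firm chooses the same x, so Σ_{j≠i} x_j = 4x. The condition becomes 135.9 − 6x = 0, giving x = 135.9/6 = 22.65.

22.65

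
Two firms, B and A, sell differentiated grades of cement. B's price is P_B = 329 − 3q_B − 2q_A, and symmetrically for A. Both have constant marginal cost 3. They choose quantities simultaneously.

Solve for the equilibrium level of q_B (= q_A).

40.75

Firm B's profit: π = q_B(329 − 3q_B − 2q_A) − 3q_B.
∂π/∂q_B = 326 − 6q_B − 2q_A = 0 ⇒ q_B = 163/3 − (1/3)q_A.
The game is symmetric, so in equilibrium q_A = q_B: the reaction function gives (4/3)q_B = 163/3, hence q_B = 40.75.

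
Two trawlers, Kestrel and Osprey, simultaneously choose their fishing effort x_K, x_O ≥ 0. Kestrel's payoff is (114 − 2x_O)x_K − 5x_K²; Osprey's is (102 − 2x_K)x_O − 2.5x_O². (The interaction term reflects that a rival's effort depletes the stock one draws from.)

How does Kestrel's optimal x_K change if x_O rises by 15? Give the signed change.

Expanding Kestrel's payoff: 114x_K − 2x_Ox_K − 5x_K².
∂π/∂x_K = 114 − 2x_O − 10x_K = 0, so x_K = 11.4 − 0.2x_O.
The reaction-function slope is −0.2, so a 15-unit rise in x_O moves x_K by −0.2 × 15 = −3. Kestrel's best response falls — the actions are strategic substitutes.

-3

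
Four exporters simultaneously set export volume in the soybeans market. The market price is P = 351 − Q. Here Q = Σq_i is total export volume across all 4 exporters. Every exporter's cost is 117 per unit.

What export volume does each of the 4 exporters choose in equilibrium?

46.8

A representative exporter's profit is π_i = q_i(351 − Q) − 117q_i, with Q = q_i + Σ_{j≠i} q_j.
First-order condition: 234 − 2q_i − Σ_{j≠i} q_j = 0.
With identical exporters, set every q_j = q: then 234 − 2q − 3q = 0, i.e. q = 234/5 = 46.8.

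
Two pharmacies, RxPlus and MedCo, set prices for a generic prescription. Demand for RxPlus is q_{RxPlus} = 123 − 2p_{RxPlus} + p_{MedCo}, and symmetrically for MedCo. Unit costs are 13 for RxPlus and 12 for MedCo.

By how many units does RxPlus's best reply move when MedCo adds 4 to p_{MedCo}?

RxPlus's profit: π = (p_{RxPlus} − 13)(123 − 2p_{RxPlus} + p_{MedCo}).
∂π/∂p_{RxPlus} = 149 − 4p_{RxPlus} + p_{MedCo} = 0 ⇒ p_{RxPlus} = 37.25 + 0.25p_{MedCo}.
The reaction-function slope is 0.25, so a 4-unit rise in p_{MedCo} moves p_{RxPlus} by 0.25 × 4 = 1. RxPlus's best response rises — the actions are strategic complements.

1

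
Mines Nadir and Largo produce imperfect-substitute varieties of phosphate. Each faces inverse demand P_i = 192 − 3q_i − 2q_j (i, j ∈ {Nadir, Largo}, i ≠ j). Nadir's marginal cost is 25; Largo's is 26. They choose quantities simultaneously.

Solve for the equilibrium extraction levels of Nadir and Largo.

20.9375, 20.6875

Mine Nadir's profit: π = q_{Nadir}(192 − 3q_{Nadir} − 2q_{Largo}) − 25q_{Nadir}.
∂π/∂q_{Nadir} = 167 − 6q_{Nadir} − 2q_{Largo} = 0 ⇒ q_{Nadir} = 167/6 − (1/3)q_{Largo}.
Similarly q_{Largo} = 83/3 − (1/3)q_{Nadir}.
Plugging q_{Largo} into Nadir's best response: q_{Nadir} = 167/6 − (1/3)(83/3 − (1/3)q_{Nadir}) ⇒ (8/9)q_{Nadir} = 335/18, so q_{Nadir} = 20.9375.
Then q_{Largo} = 83/3 − (1/3)·20.9375 = 20.6875.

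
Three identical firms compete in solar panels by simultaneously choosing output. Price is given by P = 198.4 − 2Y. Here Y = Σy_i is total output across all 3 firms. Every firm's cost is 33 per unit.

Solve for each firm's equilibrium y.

20.675

A representative firm's profit is π_i = y_i(198.4 − 2Y) − 33y_i, with Y = y_i + Σ_{j≠i} y_j.
First-order condition: 165.4 − 4y_i − 2Σ_{j≠i} y_j = 0.
In a symmetric equilibrium every firm chooses the same y, so Σ_{j≠i} y_j = 2y. The condition becomes 165.4 − 8y = 0, giving y = 165.4/8 = 20.675.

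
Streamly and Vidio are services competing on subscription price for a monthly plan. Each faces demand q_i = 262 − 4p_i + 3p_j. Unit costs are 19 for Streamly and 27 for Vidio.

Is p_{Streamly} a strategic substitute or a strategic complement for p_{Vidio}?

strategic complements

Streamly's profit: π = (p_{Streamly} − 19)(262 − 4p_{Streamly} + 3p_{Vidio}).
∂π/∂p_{Streamly} = 338 − 8p_{Streamly} + 3p_{Vidio} = 0 ⇒ p_{Streamly} = 42.25 + 0.375p_{Vidio}.
The best-response slope dp_{Streamly}/dp_{Vidio} = 0.375 > 0: the reaction function is upward-sloping, so the choices are strategic complements.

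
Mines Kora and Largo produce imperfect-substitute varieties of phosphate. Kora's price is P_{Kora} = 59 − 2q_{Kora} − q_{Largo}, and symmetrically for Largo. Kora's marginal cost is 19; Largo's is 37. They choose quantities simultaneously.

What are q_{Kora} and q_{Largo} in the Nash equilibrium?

Mine Kora's profit: π = q_{Kora}(59 − 2q_{Kora} − q_{Largo}) − 19q_{Kora}.
∂π/∂q_{Kora} = 40 − 4q_{Kora} − q_{Largo} = 0 ⇒ q_{Kora} = 10 − 0.25q_{Largo}.
Similarly q_{Largo} = 5.5 − 0.25q_{Kora}.
Solving the two reaction functions simultaneously: (1 − (−0.25)(−0.25))q_{Kora} = 10 − 0.25·5.5, so 0.9375q_{Kora} = 8.625 and q_{Kora} = 9.2.
Then q_{Largo} = 5.5 − 0.25·9.2 = 3.2.

9.2, 3.2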